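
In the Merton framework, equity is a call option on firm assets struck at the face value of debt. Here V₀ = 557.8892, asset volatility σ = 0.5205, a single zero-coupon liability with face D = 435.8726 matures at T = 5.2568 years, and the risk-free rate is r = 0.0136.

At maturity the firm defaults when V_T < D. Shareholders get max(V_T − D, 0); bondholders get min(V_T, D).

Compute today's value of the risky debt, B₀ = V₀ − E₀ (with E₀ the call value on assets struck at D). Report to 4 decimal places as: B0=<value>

B0=258.6391

Equity is a call on the firm's assets struck at D = 435.8726:
d₁ = [ln(V₀/D) + (r + σ²/2)T] / (σ√T)
   = [ln(557.8892/435.8726) + (0.0136 + 0.5·0.5205²)·5.2568] / (0.5205·√5.2568)
   = [0.246810 + 0.783579] / 1.193387 = 0.863416
d₂ = d₁ − σ√T = 0.863416 − 1.193387 = -0.329972
N(d₁) = 0.806046,  N(d₂) = 0.370711,  e^(−rT) = 0.931003
E₀ = V₀·N(d₁) − D·e^(−rT)·N(d₂)
   = 557.8892·0.806046 − 435.8726·0.931003·0.370711 = 299.250145
B₀ = V₀ − E₀ = 557.8892 − 299.250145 = 258.639055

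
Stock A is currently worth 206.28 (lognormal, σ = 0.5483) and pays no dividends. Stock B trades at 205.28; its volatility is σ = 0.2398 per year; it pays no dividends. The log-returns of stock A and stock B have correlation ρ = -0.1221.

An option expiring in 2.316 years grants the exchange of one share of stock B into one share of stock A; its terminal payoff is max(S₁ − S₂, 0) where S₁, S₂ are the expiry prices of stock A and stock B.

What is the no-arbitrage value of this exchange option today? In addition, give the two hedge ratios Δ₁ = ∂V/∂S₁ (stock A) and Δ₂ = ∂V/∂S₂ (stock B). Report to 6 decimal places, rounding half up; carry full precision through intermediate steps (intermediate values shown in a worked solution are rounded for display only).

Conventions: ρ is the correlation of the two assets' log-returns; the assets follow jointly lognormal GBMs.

exchange price = 75.704881
Δ1 = 0.684548
Δ2 = -0.319095

σ_eff = √(σ₁² + σ₂² − 2ρσ₁σ₂) = √(0.5483² + 0.2398² − 2·-0.1221·0.5483·0.2398) = 0.624696
d₁ = (ln(S₁/S₂) + (q₂ − q₁ + σ_eff²/2)T) / (σ_eff√T) = (ln(206.28/205.28) + (0.0 − 0.0 + 0.195122)·2.316) / 0.950688 = 0.480456
d₂ = d₁ − σ_eff√T = 0.480456 − 0.950688 = -0.470232
N(d₁) = 0.684548,  N(d₂) = 0.319095
V = S₁·e^{−q₁T}·N(d₁) − S₂·e^{−q₂T}·N(d₂) = 141.208610 − 65.503729 = 75.704881
Key observation: r never enters — measured in units of stock B, the claim is a call on S₁/S₂ struck at 1, so only the dividend yields and σ_eff matter.
Δ₁ = e^{−q₁T}·N(d₁) = 0.684548;  Δ₂ = −e^{−q₂T}·N(d₂) = -0.319095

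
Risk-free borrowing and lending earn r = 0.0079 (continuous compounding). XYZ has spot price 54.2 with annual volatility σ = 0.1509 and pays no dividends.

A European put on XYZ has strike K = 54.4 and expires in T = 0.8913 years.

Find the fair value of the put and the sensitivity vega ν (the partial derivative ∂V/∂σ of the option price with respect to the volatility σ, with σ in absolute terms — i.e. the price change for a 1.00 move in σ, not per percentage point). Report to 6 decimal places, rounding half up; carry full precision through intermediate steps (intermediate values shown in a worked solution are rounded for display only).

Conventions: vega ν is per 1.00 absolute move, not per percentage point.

σ√T = 0.1509·√0.8913 = 0.142463
d₁ = (ln(S/K) + (r+σ²/2)T) / (σ√T) = (ln(54.2/54.4) + (0.0079+0.1509²/2)·0.8913) / 0.142463 = (-0.003683 + 0.017189) / 0.142463 = 0.094803
d₂ = d₁ − σ√T = 0.094803 − 0.142463 = -0.047660
e^{−rT} = 0.992983
N(−d₁) = 0.462236,  N(−d₂) = 0.519006
Put price V = K·e^{−rT}·N(−d₂) − S·N(−d₁) = 28.035845 − 25.053181 = 2.982665
φ(d₁) = (1/√(2π))·e^{−d₁²/2} = 0.397154
ν = S·φ(d₁)·√T = 20.322152

price = 2.982665
ν = 20.322152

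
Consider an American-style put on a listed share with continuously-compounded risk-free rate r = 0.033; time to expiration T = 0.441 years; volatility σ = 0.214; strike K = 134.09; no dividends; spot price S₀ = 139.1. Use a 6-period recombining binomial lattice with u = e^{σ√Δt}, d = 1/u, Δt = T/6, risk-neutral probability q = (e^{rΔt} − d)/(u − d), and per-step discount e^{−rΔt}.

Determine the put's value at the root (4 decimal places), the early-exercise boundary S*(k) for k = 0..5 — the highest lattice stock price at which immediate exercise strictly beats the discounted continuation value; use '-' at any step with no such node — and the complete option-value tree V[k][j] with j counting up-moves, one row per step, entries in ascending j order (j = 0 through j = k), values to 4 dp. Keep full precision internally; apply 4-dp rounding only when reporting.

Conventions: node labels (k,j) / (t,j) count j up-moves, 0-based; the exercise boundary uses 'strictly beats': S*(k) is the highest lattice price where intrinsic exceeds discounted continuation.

params: Δt=0.07350 u=1.05973 d=0.94363 q=0.50642 e^(-rΔt)=0.99758
t_6 payoffs: 35.8818 23.7988 10.2292 0.0000 0.0000 0.0000 0.0000
t_5: node(5,0) S=104.0745 payoff=30.0155 vs cont=29.6907 → 30.0155 [stop]  node(5,1) S=116.8792 payoff=17.2108 vs cont=16.8859 → 17.2108 [stop]  node(5,2) S=131.2594 payoff=2.8306 vs cont=5.0367 → 5.0367 [wait]  node(5,3) S=147.4089 payoff=0.0000 vs cont=0.0000 → 0.0000 [wait]  node(5,4) S=165.5453 payoff=0.0000 vs cont=0.0000 → 0.0000 [wait]  node(5,5) S=185.9131 payoff=0.0000 vs cont=0.0000 → 0.0000 [wait]  ⇒ S*(5)=116.8792
t_4: node(4,0) S=110.2912 payoff=23.7988 vs cont=23.4740 → 23.7988 [stop]  node(4,1) S=123.8608 payoff=10.2292 vs cont=11.0189 → 11.0189 [wait]  node(4,2) S=139.1000 payoff=0.0000 vs cont=2.4800 → 2.4800 [wait]  node(4,3) S=156.2141 payoff=0.0000 vs cont=0.0000 → 0.0000 [wait]  node(4,4) S=175.4339 payoff=0.0000 vs cont=0.0000 → 0.0000 [wait]  ⇒ S*(4)=110.2912
t_3: node(3,0) S=116.8792 payoff=17.2108 vs cont=17.2849 → 17.2849 [wait]  node(3,1) S=131.2594 payoff=2.8306 vs cont=6.6784 → 6.6784 [wait]  node(3,2) S=147.4089 payoff=0.0000 vs cont=1.2211 → 1.2211 [wait]  node(3,3) S=165.5453 payoff=0.0000 vs cont=0.0000 → 0.0000 [wait]  ⇒ S*(3)=-
t_2: node(2,0) S=123.8608 payoff=10.2292 vs cont=11.8847 → 11.8847 [wait]  node(2,1) S=139.1000 payoff=0.0000 vs cont=3.9053 → 3.9053 [wait]  node(2,2) S=156.2141 payoff=0.0000 vs cont=0.6013 → 0.6013 [wait]  ⇒ S*(2)=-
t_1: node(1,0) S=131.2594 payoff=2.8306 vs cont=7.8248 → 7.8248 [wait]  node(1,1) S=147.4089 payoff=0.0000 vs cont=2.2267 → 2.2267 [wait]  ⇒ S*(1)=-
t_0: node(0,0) S=139.1000 payoff=0.0000 vs cont=4.9777 → 4.9777 [wait]  ⇒ S*(0)=-

price = 4.9777
boundary = - - - - 110.2912 116.8792
tree:
4.9777
7.8248 2.2267
11.8847 3.9053 0.6013
17.2849 6.6784 1.2211 0.0000
23.7988 11.0189 2.4800 0.0000 0.0000
30.0155 17.2108 5.0367 0.0000 0.0000 0.0000
35.8818 23.7988 10.2292 0.0000 0.0000 0.0000 0.0000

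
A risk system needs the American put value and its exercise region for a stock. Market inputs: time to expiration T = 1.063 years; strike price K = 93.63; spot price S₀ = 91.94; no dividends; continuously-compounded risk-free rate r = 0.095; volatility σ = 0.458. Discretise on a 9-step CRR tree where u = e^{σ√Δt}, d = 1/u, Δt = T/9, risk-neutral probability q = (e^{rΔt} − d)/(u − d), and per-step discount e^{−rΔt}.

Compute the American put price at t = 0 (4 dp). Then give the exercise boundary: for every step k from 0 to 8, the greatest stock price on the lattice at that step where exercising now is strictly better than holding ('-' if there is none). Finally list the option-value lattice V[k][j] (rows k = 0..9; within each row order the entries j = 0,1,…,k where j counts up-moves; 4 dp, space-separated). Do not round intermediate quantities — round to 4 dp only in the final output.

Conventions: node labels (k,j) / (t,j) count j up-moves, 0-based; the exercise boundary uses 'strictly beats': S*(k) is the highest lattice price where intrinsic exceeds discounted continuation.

price = 14.5495
boundary = - - - 57.3360 48.9856 57.3360 67.1099 57.3360 67.1099
tree:
14.5495
20.3185 9.0281
27.5785 13.4158 4.7824
36.2940 19.3644 7.6866 1.9451
44.6444 27.0245 12.0341 3.4511 0.4617
51.7786 36.2940 18.2359 6.0166 0.9272 0.0000
57.8738 44.6444 26.5201 10.2470 1.8620 0.0000 0.0000
63.0813 51.7786 36.2940 16.8920 3.7392 0.0000 0.0000 0.0000
67.5304 57.8738 44.6444 26.5201 7.5092 0.0000 0.0000 0.0000 0.0000
71.3316 63.0813 51.7786 36.2940 15.0801 0.0000 0.0000 0.0000 0.0000 0.0000

Δt=0.11811  u=1.17047  d=0.85436  q=0.49643  discount=0.98884
step 9 (expiry): payoffs max(K−S,0) = 71.3316 63.0813 51.7786 36.2940 15.0801 0.0000 0.0000 0.0000 0.0000 0.0000
step 8: (k=8,j=0): S=26.0996, K−S=67.5304, hold=66.4857 ⇒ V=67.5304 exercise | (k=8,j=1): S=35.7562, K−S=57.8738, hold=56.8291 ⇒ V=57.8738 exercise | (k=8,j=2): S=48.9856, K−S=44.6444, hold=43.5996 ⇒ V=44.6444 exercise | (k=8,j=3): S=67.1099, K−S=26.5201, hold=25.4754 ⇒ V=26.5201 exercise | (k=8,j=4): S=91.9400, K−S=1.6900, hold=7.5092 ⇒ V=7.5092 continue | (k=8,j=5): S=125.9570, K−S=0.0000, hold=0.0000 ⇒ V=0.0000 continue | (k=8,j=6): S=172.5600, K−S=0.0000, hold=0.0000 ⇒ V=0.0000 continue | (k=8,j=7): S=236.4057, K−S=0.0000, hold=0.0000 ⇒ V=0.0000 continue | (k=8,j=8): S=323.8738, K−S=0.0000, hold=0.0000 ⇒ V=0.0000 continue  boundary S*=67.1099
step 7: (k=7,j=0): S=30.5487, K−S=63.0813, hold=62.0366 ⇒ V=63.0813 exercise | (k=7,j=1): S=41.8514, K−S=51.7786, hold=50.7339 ⇒ V=51.7786 exercise | (k=7,j=2): S=57.3360, K−S=36.2940, hold=35.2492 ⇒ V=36.2940 exercise | (k=7,j=3): S=78.5499, K−S=15.0801, hold=16.8920 ⇒ V=16.8920 continue | (k=7,j=4): S=107.6127, K−S=0.0000, hold=3.7392 ⇒ V=3.7392 continue | (k=7,j=5): S=147.4284, K−S=0.0000, hold=0.0000 ⇒ V=0.0000 continue | (k=7,j=6): S=201.9757, K−S=0.0000, hold=0.0000 ⇒ V=0.0000 continue | (k=7,j=7): S=276.7049, K−S=0.0000, hold=0.0000 ⇒ V=0.0000 continue  boundary S*=57.3360
step 6: (k=6,j=0): S=35.7562, K−S=57.8738, hold=56.8291 ⇒ V=57.8738 exercise | (k=6,j=1): S=48.9856, K−S=44.6444, hold=43.5996 ⇒ V=44.6444 exercise | (k=6,j=2): S=67.1099, K−S=26.5201, hold=26.3648 ⇒ V=26.5201 exercise | (k=6,j=3): S=91.9400, K−S=1.6900, hold=10.2470 ⇒ V=10.2470 continue | (k=6,j=4): S=125.9570, K−S=0.0000, hold=1.8620 ⇒ V=1.8620 continue | (k=6,j=5): S=172.5600, K−S=0.0000, hold=0.0000 ⇒ V=0.0000 continue | (k=6,j=6): S=236.4057, K−S=0.0000, hold=0.0000 ⇒ V=0.0000 continue  boundary S*=67.1099
step 5: (k=5,j=0): S=41.8514, K−S=51.7786, hold=50.7339 ⇒ V=51.7786 exercise | (k=5,j=1): S=57.3360, K−S=36.2940, hold=35.2492 ⇒ V=36.2940 exercise | (k=5,j=2): S=78.5499, K−S=15.0801, hold=18.2359 ⇒ V=18.2359 continue | (k=5,j=3): S=107.6127, K−S=0.0000, hold=6.0166 ⇒ V=6.0166 continue | (k=5,j=4): S=147.4284, K−S=0.0000, hold=0.9272 ⇒ V=0.9272 continue | (k=5,j=5): S=201.9757, K−S=0.0000, hold=0.0000 ⇒ V=0.0000 continue  boundary S*=57.3360
step 4: (k=4,j=0): S=48.9856, K−S=44.6444, hold=43.5996 ⇒ V=44.6444 exercise | (k=4,j=1): S=67.1099, K−S=26.5201, hold=27.0245 ⇒ V=27.0245 continue | (k=4,j=2): S=91.9400, K−S=1.6900, hold=12.0341 ⇒ V=12.0341 continue | (k=4,j=3): S=125.9570, K−S=0.0000, hold=3.4511 ⇒ V=3.4511 continue | (k=4,j=4): S=172.5600, K−S=0.0000, hold=0.4617 ⇒ V=0.4617 continue  boundary S*=48.9856
step 3: (k=3,j=0): S=57.3360, K−S=36.2940, hold=35.4969 ⇒ V=36.2940 exercise | (k=3,j=1): S=78.5499, K−S=15.0801, hold=19.3644 ⇒ V=19.3644 continue | (k=3,j=2): S=107.6127, K−S=0.0000, hold=7.6866 ⇒ V=7.6866 continue | (k=3,j=3): S=147.4284, K−S=0.0000, hold=1.9451 ⇒ V=1.9451 continue  boundary S*=57.3360
step 2: (k=2,j=0): S=67.1099, K−S=26.5201, hold=27.5785 ⇒ V=27.5785 continue | (k=2,j=1): S=91.9400, K−S=1.6900, hold=13.4158 ⇒ V=13.4158 continue | (k=2,j=2): S=125.9570, K−S=0.0000, hold=4.7824 ⇒ V=4.7824 continue  boundary S*=-
step 1: (k=1,j=0): S=78.5499, K−S=15.0801, hold=20.3185 ⇒ V=20.3185 continue | (k=1,j=1): S=107.6127, K−S=0.0000, hold=9.0281 ⇒ V=9.0281 continue  boundary S*=-
step 0: (k=0,j=0): S=91.9400, K−S=1.6900, hold=14.5495 ⇒ V=14.5495 continue  boundary S*=-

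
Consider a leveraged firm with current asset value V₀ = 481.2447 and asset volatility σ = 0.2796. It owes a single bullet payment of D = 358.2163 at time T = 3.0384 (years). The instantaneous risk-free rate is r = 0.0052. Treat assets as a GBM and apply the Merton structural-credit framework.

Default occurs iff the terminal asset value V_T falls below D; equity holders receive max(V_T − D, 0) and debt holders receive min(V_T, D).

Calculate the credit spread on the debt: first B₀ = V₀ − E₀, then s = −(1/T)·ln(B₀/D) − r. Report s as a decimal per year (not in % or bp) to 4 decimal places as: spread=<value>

spread=0.0306

Apply the equity-as-call identities (strike 358.2163, horizon 3.0384 years):
d₁ = [ln(V₀/D) + (r + σ²/2)T] / (σ√T)
   = [ln(481.2447/358.2163) + (0.0052 + 0.5·0.2796²)·3.0384] / (0.2796·√3.0384)
   = [0.295239 + 0.134565] / 0.487371 = 0.881882
d₂ = d₁ − σ√T = 0.881882 − 0.487371 = 0.394511
N(d₁) = 0.811080,  N(d₂) = 0.653398,  e^(−rT) = 0.984324
E₀ = V₀·N(d₁) − D·e^(−rT)·N(d₂)
   = 481.2447·0.811080 − 358.2163·0.984324·0.653398 = 159.938925
B₀ = V₀ − E₀ = 481.2447 − 159.938925 = 321.305775
spread = −(1/T)·ln(B₀/D) − r = −(1/3.0384)·ln(321.305775/358.2163) − 0.0052 = 0.03058981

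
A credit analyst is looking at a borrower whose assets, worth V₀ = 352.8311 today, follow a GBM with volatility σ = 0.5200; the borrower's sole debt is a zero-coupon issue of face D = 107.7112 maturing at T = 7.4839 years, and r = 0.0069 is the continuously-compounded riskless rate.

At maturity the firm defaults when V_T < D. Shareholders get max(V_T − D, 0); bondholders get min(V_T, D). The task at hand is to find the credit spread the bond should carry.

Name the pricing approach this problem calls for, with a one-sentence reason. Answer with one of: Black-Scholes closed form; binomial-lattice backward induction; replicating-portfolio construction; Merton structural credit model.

Key observation: a levered firm with one bullet debt due at 7.4839 years is the canonical structural-credit setup: equity is a call on the firm's assets struck at the face value.

framework: Merton structural credit model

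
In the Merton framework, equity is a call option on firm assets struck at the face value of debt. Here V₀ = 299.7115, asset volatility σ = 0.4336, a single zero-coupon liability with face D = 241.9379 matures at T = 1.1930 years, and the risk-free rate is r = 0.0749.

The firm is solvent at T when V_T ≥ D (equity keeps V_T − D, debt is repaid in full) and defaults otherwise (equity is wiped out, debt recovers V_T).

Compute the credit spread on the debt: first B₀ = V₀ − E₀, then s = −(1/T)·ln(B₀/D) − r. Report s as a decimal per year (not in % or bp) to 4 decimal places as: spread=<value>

With assets at 299.7115 and a single debt payment of 241.9379 at 1.1930 years:
d₁ = [ln(V₀/D) + (r + σ²/2)T] / (σ√T)
   = [ln(299.7115/241.9379) + (0.0749 + 0.5·0.4336²)·1.1930] / (0.4336·√1.1930)
   = [0.214139 + 0.201503] / 0.473598 = 0.877628
d₂ = d₁ − σ√T = 0.877628 − 0.473598 = 0.404030
N(d₁) = 0.809927,  N(d₂) = 0.656905,  e^(−rT) = 0.914520
E₀ = V₀·N(d₁) − D·e^(−rT)·N(d₂)
   = 299.7115·0.809927 − 241.9379·0.914520·0.656905 = 97.399636
B₀ = V₀ − E₀ = 299.7115 − 97.399636 = 202.311864
spread = −(1/T)·ln(B₀/D) − r = −(1/1.1930)·ln(202.311864/241.9379) − 0.0749 = 0.07503352

spread=0.0750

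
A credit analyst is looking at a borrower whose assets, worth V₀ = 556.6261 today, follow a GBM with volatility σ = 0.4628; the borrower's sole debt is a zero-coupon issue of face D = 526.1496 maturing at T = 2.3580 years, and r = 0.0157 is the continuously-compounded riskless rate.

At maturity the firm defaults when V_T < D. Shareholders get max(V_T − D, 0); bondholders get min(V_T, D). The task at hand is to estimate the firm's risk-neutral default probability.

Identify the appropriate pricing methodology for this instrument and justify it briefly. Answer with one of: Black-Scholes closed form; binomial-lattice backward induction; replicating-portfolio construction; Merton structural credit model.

framework: Merton structural credit model

Key observation: assets follow a GBM and default happens iff V_T < 526.1496; valuing claims on that split (equity as a call, risky debt as the residual) is the structural model's definition.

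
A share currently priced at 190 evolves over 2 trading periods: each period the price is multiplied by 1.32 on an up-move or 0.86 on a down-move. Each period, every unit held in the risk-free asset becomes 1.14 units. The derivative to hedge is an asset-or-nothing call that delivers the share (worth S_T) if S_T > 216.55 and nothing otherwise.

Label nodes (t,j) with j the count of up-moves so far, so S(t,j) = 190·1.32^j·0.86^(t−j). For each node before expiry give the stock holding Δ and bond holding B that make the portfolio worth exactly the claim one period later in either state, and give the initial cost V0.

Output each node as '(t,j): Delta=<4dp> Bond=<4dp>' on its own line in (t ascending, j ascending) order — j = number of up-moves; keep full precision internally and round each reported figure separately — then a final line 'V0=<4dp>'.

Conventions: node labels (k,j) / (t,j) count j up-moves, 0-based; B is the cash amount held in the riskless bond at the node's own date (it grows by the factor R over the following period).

(0,0): Delta=2.0225 Bond=-289.8896
(1,0): Delta=0.0000 Bond=0.0000
(1,1): Delta=2.8696 Bond=-542.9217
V0=94.3826

Under the risk-neutral measure, an up-move has probability p* = (R−d)/(u−d) = 0.6087 and values discount at R = 1.14.
At maturity the claim pays: V(2,0)=0.0000, V(2,1)=0.0000, V(2,2)=331.0560
(1,0): S=163.4000. Δ = (V_up−V_dn)/(S_up−S_dn) = (0.0000−0.0000)/(215.6880−140.5240) = 0.0000. V = [p*·0.0000 + (1−p*)·0.0000]/1.14 = 0.0000. B = V − Δ·S = 0.0000.
(1,1): S=250.8000. Δ = (V_up−V_dn)/(S_up−S_dn) = (331.0560−0.0000)/(331.0560−215.6880) = 2.8696. V = [p*·331.0560 + (1−p*)·0.0000]/1.14 = 176.7652. B = V − Δ·S = -542.9217.
(0,0): S=190.0000. Δ = (V_up−V_dn)/(S_up−S_dn) = (176.7652−0.0000)/(250.8000−163.4000) = 2.0225. V = [p*·176.7652 + (1−p*)·0.0000]/1.14 = 94.3826. B = V − Δ·S = -289.8896.
Check: Δ(0,0)·S0 + B(0,0) = 94.3826 = V0.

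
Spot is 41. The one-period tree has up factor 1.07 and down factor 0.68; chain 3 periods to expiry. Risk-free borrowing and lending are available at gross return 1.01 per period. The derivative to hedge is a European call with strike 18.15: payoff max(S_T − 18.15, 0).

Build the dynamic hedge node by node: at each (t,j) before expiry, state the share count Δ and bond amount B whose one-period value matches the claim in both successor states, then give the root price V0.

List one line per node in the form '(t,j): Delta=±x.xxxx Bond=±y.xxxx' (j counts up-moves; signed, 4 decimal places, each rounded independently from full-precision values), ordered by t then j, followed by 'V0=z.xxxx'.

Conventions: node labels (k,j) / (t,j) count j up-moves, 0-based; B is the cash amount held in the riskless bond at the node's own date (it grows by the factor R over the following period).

(0,0): Delta=0.9924 Bond=-17.2848
(1,0): Delta=0.9263 Bond=-15.6166
(1,1): Delta=1.0000 Bond=-17.7924
(2,0): Delta=0.2888 Bond=-3.6865
(2,1): Delta=1.0000 Bond=-17.9703
(2,2): Delta=1.0000 Bond=-17.9703
V0=23.4024

Since d<R<u, set p* = (R−d)/(u−d) = 0.8462; price each node as the discounted p*-expectation of its children.
Terminal payoffs: V(3,0)=0.0000, V(3,1)=2.1355, V(3,2)=13.7698, V(3,3)=32.0768
  t=2,j=0: stock 18.9584 → up 20.2855 (V=2.1355), down 12.8917 (V=0.0000). Price 1.7891; hedge Δ=0.2888, bond B=-3.6865.
  t=2,j=1: stock 29.8316 → up 31.9198 (V=13.7698), down 20.2855 (V=2.1355). Price 11.8613; hedge Δ=1.0000, bond B=-17.9703.
  t=2,j=2: stock 46.9409 → up 50.2268 (V=32.0768), down 31.9198 (V=13.7698). Price 28.9706; hedge Δ=1.0000, bond B=-17.9703.
  t=1,j=0: stock 27.8800 → up 29.8316 (V=11.8613), down 18.9584 (V=1.7891). Price 10.2096; hedge Δ=0.9263, bond B=-15.6166.
  t=1,j=1: stock 43.8700 → up 46.9409 (V=28.9706), down 29.8316 (V=11.8613). Price 26.0776; hedge Δ=1.0000, bond B=-17.7924.
  t=0,j=0: stock 41.0000 → up 43.8700 (V=26.0776), down 27.8800 (V=10.2096). Price 23.4024; hedge Δ=0.9924, bond B=-17.2848.
Verification: the root portfolio costs Δ(0,0)·S0 + B(0,0) = 23.4024, matching V0.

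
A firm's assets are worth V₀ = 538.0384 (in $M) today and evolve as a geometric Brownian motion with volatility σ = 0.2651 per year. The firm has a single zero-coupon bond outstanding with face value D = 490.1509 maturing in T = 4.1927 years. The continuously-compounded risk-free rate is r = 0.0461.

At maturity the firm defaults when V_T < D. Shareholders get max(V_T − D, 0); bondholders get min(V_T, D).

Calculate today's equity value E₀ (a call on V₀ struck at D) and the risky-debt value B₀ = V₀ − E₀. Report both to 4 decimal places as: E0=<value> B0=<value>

With assets at 538.0384 and a single debt payment of 490.1509 at 4.1927 years:
d₁ = [ln(V₀/D) + (r + σ²/2)T] / (σ√T)
   = [ln(538.0384/490.1509) + (0.0461 + 0.5·0.2651²)·4.1927] / (0.2651·√4.1927)
   = [0.093217 + 0.340611] / 0.542821 = 0.799209
d₂ = d₁ − σ√T = 0.799209 − 0.542821 = 0.256388
N(d₁) = 0.787915,  N(d₂) = 0.601174,  e^(−rT) = 0.824248
E₀ = V₀·N(d₁) − D·e^(−rT)·N(d₂)
   = 538.0384·0.787915 − 490.1509·0.824248·0.601174 = 181.050649
B₀ = V₀ − E₀ = 538.0384 − 181.050649 = 356.987751

E0=181.0506 B0=356.9878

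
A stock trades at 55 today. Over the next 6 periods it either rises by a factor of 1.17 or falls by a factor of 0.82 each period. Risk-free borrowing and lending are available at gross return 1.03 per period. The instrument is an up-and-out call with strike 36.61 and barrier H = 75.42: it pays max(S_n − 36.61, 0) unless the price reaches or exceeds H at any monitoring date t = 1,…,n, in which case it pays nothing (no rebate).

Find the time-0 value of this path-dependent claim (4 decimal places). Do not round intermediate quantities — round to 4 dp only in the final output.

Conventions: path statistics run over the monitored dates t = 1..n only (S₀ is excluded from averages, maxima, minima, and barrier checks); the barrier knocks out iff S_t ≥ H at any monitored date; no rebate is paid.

Risk-neutral up-probability p* = (R−d)/(u−d) = (1.03−0.82)/(1.17−0.82) = 0.6000; the claim prices as the p*-weighted sum of path payoffs discounted by R^6.
Enumerate all 2^6 = 64 price paths (U = up ×1.17, D = down ×0.82); each path with k up-moves has probability p*^k·(1−p*)^(6−k).
DDDDDD: M=45.1000, payoff=0.0000, prob=0.004096
UDDDDD: M=64.3500, payoff=0.0000, prob=0.006144
DUDDDD: M=52.7670, payoff=0.0000, prob=0.006144
UUDDDD: M=75.2895, payoff=0.0000, prob=0.009216
DDUDDD: M=45.1000, payoff=0.0000, prob=0.006144
UDUDDD: M=64.3500, payoff=0.0000, prob=0.009216
DUUDDD: M=61.7374, payoff=0.0000, prob=0.009216
UUUDDD: M=88.0887, payoff=0.0000, prob=0.013824
DDDUDD: M=45.1000, payoff=0.0000, prob=0.006144
UDDUDD: M=64.3500, payoff=0.0000, prob=0.009216
DUDUDD: M=52.7670, payoff=0.0000, prob=0.009216
UUDUDD: M=75.2895, payoff=11.9593, prob=0.013824
DDUUDD: M=50.6247, payoff=0.0000, prob=0.009216
UDUUDD: M=72.2327, payoff=11.9593, prob=0.013824
DUUUDD: M=72.2327, payoff=11.9593, prob=0.013824
UUUUDD: M=103.0638, payoff=0.0000, prob=0.020736
DDDDUD: M=45.1000, payoff=0.0000, prob=0.006144
UDDDUD: M=64.3500, payoff=0.0000, prob=0.009216
DUDDUD: M=52.7670, payoff=0.0000, prob=0.009216
UUDDUD: M=75.2895, payoff=11.9593, prob=0.013824
DDUDUD: M=45.1000, payoff=0.0000, prob=0.009216
UDUDUD: M=64.3500, payoff=11.9593, prob=0.013824
DUUDUD: M=61.7374, payoff=11.9593, prob=0.013824
UUUDUD: M=88.0887, payoff=0.0000, prob=0.020736
DDDUUD: M=45.1000, payoff=0.0000, prob=0.009216
UDDUUD: M=64.3500, payoff=11.9593, prob=0.013824
DUDUUD: M=59.2309, payoff=11.9593, prob=0.013824
UUDUUD: M=84.5123, payoff=0.0000, prob=0.020736
DDUUUD: M=59.2309, payoff=11.9593, prob=0.013824
UDUUUD: M=84.5123, payoff=0.0000, prob=0.020736
DUUUUD: M=84.5123, payoff=0.0000, prob=0.020736
UUUUUD: M=120.5846, payoff=0.0000, prob=0.031104
DDDDDU: M=45.1000, payoff=0.0000, prob=0.006144
UDDDDU: M=64.3500, payoff=0.0000, prob=0.009216
DUDDDU: M=52.7670, payoff=0.0000, prob=0.009216
UUDDDU: M=75.2895, payoff=11.9593, prob=0.013824
DDUDDU: M=45.1000, payoff=0.0000, prob=0.009216
UDUDDU: M=64.3500, payoff=11.9593, prob=0.013824
DUUDDU: M=61.7374, payoff=11.9593, prob=0.013824
UUUDDU: M=88.0887, payoff=0.0000, prob=0.020736
DDDUDU: M=45.1000, payoff=0.0000, prob=0.009216
UDDUDU: M=64.3500, payoff=11.9593, prob=0.013824
DUDUDU: M=52.7670, payoff=11.9593, prob=0.013824
UUDUDU: M=75.2895, payoff=32.6901, prob=0.020736
DDUUDU: M=50.6247, payoff=11.9593, prob=0.013824
UDUUDU: M=72.2327, payoff=32.6901, prob=0.020736
DUUUDU: M=72.2327, payoff=32.6901, prob=0.020736
UUUUDU: M=103.0638, payoff=0.0000, prob=0.031104
DDDDUU: M=45.1000, payoff=0.0000, prob=0.009216
UDDDUU: M=64.3500, payoff=11.9593, prob=0.013824
DUDDUU: M=52.7670, payoff=11.9593, prob=0.013824
UUDDUU: M=75.2895, payoff=32.6901, prob=0.020736
DDUDUU: M=48.5693, payoff=11.9593, prob=0.013824
UDUDUU: M=69.3001, payoff=32.6901, prob=0.020736
DUUDUU: M=69.3001, payoff=32.6901, prob=0.020736
UUUDUU: M=98.8794, payoff=0.0000, prob=0.031104
DDDUUU: M=48.5693, payoff=11.9593, prob=0.013824
UDDUUU: M=69.3001, payoff=32.6901, prob=0.020736
DUDUUU: M=69.3001, payoff=32.6901, prob=0.020736
UUDUUU: M=98.8794, payoff=0.0000, prob=0.031104
DDUUUU: M=69.3001, payoff=32.6901, prob=0.020736
UDUUUU: M=98.8794, payoff=0.0000, prob=0.031104
DUUUUU: M=98.8794, payoff=0.0000, prob=0.031104
UUUUUU: M=141.0840, payoff=0.0000, prob=0.046656
Price = Σ prob·payoff / R^6 = 9.241938 / 1.194052 = 7.7400

price = 7.7400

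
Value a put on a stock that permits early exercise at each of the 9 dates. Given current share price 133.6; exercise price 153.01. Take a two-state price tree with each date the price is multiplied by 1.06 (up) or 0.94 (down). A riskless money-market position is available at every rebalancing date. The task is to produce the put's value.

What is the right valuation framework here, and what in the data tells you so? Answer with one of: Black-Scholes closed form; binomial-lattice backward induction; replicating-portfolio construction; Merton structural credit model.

framework: binomial-lattice backward induction

Key observation: the defining feature is the embedded early-exercise option across 9 discrete dates on the spot-133.6 tree; pricing the strike-153.01 put means working backward with an exercise test at every node.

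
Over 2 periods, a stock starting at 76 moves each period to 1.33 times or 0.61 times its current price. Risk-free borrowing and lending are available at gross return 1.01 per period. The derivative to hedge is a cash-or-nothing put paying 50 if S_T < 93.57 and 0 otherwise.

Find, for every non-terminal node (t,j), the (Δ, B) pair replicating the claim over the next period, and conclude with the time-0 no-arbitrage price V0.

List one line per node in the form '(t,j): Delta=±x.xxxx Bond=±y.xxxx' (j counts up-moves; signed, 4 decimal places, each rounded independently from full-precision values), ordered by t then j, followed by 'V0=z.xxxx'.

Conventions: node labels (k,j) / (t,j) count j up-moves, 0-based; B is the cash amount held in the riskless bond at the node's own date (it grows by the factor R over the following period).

No-arbitrage ⇒ martingale measure with p* = (R−d)/(u−d) = 0.5556.
At maturity the claim pays: V(2,0)=50.0000, V(2,1)=50.0000, V(2,2)=0.0000
Node (1,0) S=46.3600: V=(p*·50.0000+(1−p*)·50.0000)/1.01=49.5050; Δ=(50.0000−50.0000)/(61.6588−28.2796)=0.0000; B=V−Δ·S=49.5050
Node (1,1) S=101.0800: V=(p*·0.0000+(1−p*)·50.0000)/1.01=22.0022; Δ=(0.0000−50.0000)/(134.4364−61.6588)=-0.6870; B=V−Δ·S=91.4466
Node (0,0) S=76.0000: V=(p*·22.0022+(1−p*)·49.5050)/1.01=33.8868; Δ=(22.0022−49.5050)/(101.0800−46.3600)=-0.5026; B=V−Δ·S=72.0850
Verification: the root portfolio costs Δ(0,0)·S0 + B(0,0) = 33.8868, matching V0.

(0,0): Delta=-0.5026 Bond=72.0850
(1,0): Delta=0.0000 Bond=49.5050
(1,1): Delta=-0.6870 Bond=91.4466
V0=33.8868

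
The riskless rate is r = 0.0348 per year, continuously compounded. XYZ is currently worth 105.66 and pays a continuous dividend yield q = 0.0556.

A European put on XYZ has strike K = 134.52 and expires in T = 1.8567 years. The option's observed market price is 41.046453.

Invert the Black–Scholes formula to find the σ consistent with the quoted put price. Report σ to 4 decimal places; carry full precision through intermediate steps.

sigma = 0.3779

At σ = 0.3779 the Black–Scholes value reproduces the quote:
σ√T = 0.3779·√1.8567 = 0.514929
d₁ = (ln(S/K) + (r−q+σ²/2)T) / (σ√T) = (ln(105.66/134.52) + (0.0348−0.0556+0.3779²/2)·1.8567) / 0.514929 = (-0.241486 + 0.093957) / 0.514929 = -0.286505
d₂ = d₁ − σ√T = -0.286505 − 0.514929 = -0.801434
e^{−rT} = 0.937430
e^{−qT} = 0.901917
N(−d₁) = 0.612754,  N(−d₂) = 0.788560
V = K·e^{−rT}·N(−d₂) − S·e^{−qT}·N(−d₁) = 99.439826 − 58.393373 = 41.046453 (equal to the quote); since ∂V/∂σ > 0 for all σ, the implied volatility is unique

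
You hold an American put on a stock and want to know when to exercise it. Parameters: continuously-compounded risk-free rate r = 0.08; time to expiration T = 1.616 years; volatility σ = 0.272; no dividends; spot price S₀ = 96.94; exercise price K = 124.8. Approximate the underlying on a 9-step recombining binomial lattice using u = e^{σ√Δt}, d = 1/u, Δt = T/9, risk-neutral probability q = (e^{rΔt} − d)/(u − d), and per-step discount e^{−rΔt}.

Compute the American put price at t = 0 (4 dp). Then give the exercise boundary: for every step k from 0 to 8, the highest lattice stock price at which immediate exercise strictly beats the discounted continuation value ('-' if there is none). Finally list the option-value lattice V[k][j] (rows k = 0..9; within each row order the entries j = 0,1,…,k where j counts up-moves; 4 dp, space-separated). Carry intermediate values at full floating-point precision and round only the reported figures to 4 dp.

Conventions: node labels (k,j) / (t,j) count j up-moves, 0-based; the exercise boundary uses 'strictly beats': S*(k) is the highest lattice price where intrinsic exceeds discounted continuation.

Δt=0.17956  u=1.12216  d=0.89114  q=0.53384  discount=0.98574
step 9 (expiry): payoffs max(K−S,0) = 90.4440 81.5373 70.3215 56.1981 38.4132 16.0176 0.0000 0.0000 0.0000 0.0000
step 8: (k=8,j=0): S=38.5530, K−S=86.2470, hold=84.4671 ⇒ V=86.2470 exercise | (k=8,j=1): S=48.5478, K−S=76.2522, hold=74.4723 ⇒ V=76.2522 exercise | (k=8,j=2): S=61.1337, K−S=63.6663, hold=61.8864 ⇒ V=63.6663 exercise | (k=8,j=3): S=76.9825, K−S=47.8175, hold=46.0377 ⇒ V=47.8175 exercise | (k=8,j=4): S=96.9400, K−S=27.8600, hold=26.0801 ⇒ V=27.8600 exercise | (k=8,j=5): S=122.0715, K−S=2.7285, hold=7.3602 ⇒ V=7.3602 continue | (k=8,j=6): S=153.7182, K−S=0.0000, hold=0.0000 ⇒ V=0.0000 continue | (k=8,j=7): S=193.5694, K−S=0.0000, hold=0.0000 ⇒ V=0.0000 continue | (k=8,j=8): S=243.7518, K−S=0.0000, hold=0.0000 ⇒ V=0.0000 continue  boundary S*=96.9400
step 7: (k=7,j=0): S=43.2627, K−S=81.5373, hold=79.7574 ⇒ V=81.5373 exercise | (k=7,j=1): S=54.4785, K−S=70.3215, hold=68.5416 ⇒ V=70.3215 exercise | (k=7,j=2): S=68.6019, K−S=56.1981, hold=54.4182 ⇒ V=56.1981 exercise | (k=7,j=3): S=86.3868, K−S=38.4132, hold=36.6333 ⇒ V=38.4132 exercise | (k=7,j=4): S=108.7824, K−S=16.0176, hold=16.6751 ⇒ V=16.6751 continue | (k=7,j=5): S=136.9840, K−S=0.0000, hold=3.3821 ⇒ V=3.3821 continue | (k=7,j=6): S=172.4968, K−S=0.0000, hold=0.0000 ⇒ V=0.0000 continue | (k=7,j=7): S=217.2162, K−S=0.0000, hold=0.0000 ⇒ V=0.0000 continue  boundary S*=86.3868
step 6: (k=6,j=0): S=48.5478, K−S=76.2522, hold=74.4723 ⇒ V=76.2522 exercise | (k=6,j=1): S=61.1337, K−S=63.6663, hold=61.8864 ⇒ V=63.6663 exercise | (k=6,j=2): S=76.9825, K−S=47.8175, hold=46.0377 ⇒ V=47.8175 exercise | (k=6,j=3): S=96.9400, K−S=27.8600, hold=26.4261 ⇒ V=27.8600 exercise | (k=6,j=4): S=122.0715, K−S=2.7285, hold=9.4421 ⇒ V=9.4421 continue | (k=6,j=5): S=153.7182, K−S=0.0000, hold=1.5541 ⇒ V=1.5541 continue | (k=6,j=6): S=193.5694, K−S=0.0000, hold=0.0000 ⇒ V=0.0000 continue  boundary S*=96.9400
step 5: (k=5,j=0): S=54.4785, K−S=70.3215, hold=68.5416 ⇒ V=70.3215 exercise | (k=5,j=1): S=68.6019, K−S=56.1981, hold=54.4182 ⇒ V=56.1981 exercise | (k=5,j=2): S=86.3868, K−S=38.4132, hold=36.6333 ⇒ V=38.4132 exercise | (k=5,j=3): S=108.7824, K−S=16.0176, hold=17.7706 ⇒ V=17.7706 continue | (k=5,j=4): S=136.9840, K−S=0.0000, hold=5.1565 ⇒ V=5.1565 continue | (k=5,j=5): S=172.4968, K−S=0.0000, hold=0.7141 ⇒ V=0.7141 continue  boundary S*=86.3868
step 4: (k=4,j=0): S=61.1337, K−S=63.6663, hold=61.8864 ⇒ V=63.6663 exercise | (k=4,j=1): S=76.9825, K−S=47.8175, hold=46.0377 ⇒ V=47.8175 exercise | (k=4,j=2): S=96.9400, K−S=27.8600, hold=27.0026 ⇒ V=27.8600 exercise | (k=4,j=3): S=122.0715, K−S=2.7285, hold=10.8793 ⇒ V=10.8793 continue | (k=4,j=4): S=153.7182, K−S=0.0000, hold=2.7453 ⇒ V=2.7453 continue  boundary S*=96.9400
step 3: (k=3,j=0): S=68.6019, K−S=56.1981, hold=54.4182 ⇒ V=56.1981 exercise | (k=3,j=1): S=86.3868, K−S=38.4132, hold=36.6333 ⇒ V=38.4132 exercise | (k=3,j=2): S=108.7824, K−S=16.0176, hold=18.5269 ⇒ V=18.5269 continue | (k=3,j=3): S=136.9840, K−S=0.0000, hold=6.4438 ⇒ V=6.4438 continue  boundary S*=86.3868
step 2: (k=2,j=0): S=76.9825, K−S=47.8175, hold=46.0377 ⇒ V=47.8175 exercise | (k=2,j=1): S=96.9400, K−S=27.8600, hold=27.4006 ⇒ V=27.8600 exercise | (k=2,j=2): S=122.0715, K−S=2.7285, hold=11.9042 ⇒ V=11.9042 continue  boundary S*=96.9400
step 1: (k=1,j=0): S=86.3868, K−S=38.4132, hold=36.6333 ⇒ V=38.4132 exercise | (k=1,j=1): S=108.7824, K−S=16.0176, hold=19.0662 ⇒ V=19.0662 continue  boundary S*=86.3868
step 0: (k=0,j=0): S=96.9400, K−S=27.8600, hold=27.6844 ⇒ V=27.8600 exercise  boundary S*=96.9400

price = 27.8600
boundary = 96.9400 86.3868 96.9400 86.3868 96.9400 86.3868 96.9400 86.3868 96.9400
tree:
27.8600
38.4132 19.0662
47.8175 27.8600 11.9042
56.1981 38.4132 18.5269 6.4438
63.6663 47.8175 27.8600 10.8793 2.7453
70.3215 56.1981 38.4132 17.7706 5.1565 0.7141
76.2522 63.6663 47.8175 27.8600 9.4421 1.5541 0.0000
81.5373 70.3215 56.1981 38.4132 16.6751 3.3821 0.0000 0.0000
86.2470 76.2522 63.6663 47.8175 27.8600 7.3602 0.0000 0.0000 0.0000
90.4440 81.5373 70.3215 56.1981 38.4132 16.0176 0.0000 0.0000 0.0000 0.0000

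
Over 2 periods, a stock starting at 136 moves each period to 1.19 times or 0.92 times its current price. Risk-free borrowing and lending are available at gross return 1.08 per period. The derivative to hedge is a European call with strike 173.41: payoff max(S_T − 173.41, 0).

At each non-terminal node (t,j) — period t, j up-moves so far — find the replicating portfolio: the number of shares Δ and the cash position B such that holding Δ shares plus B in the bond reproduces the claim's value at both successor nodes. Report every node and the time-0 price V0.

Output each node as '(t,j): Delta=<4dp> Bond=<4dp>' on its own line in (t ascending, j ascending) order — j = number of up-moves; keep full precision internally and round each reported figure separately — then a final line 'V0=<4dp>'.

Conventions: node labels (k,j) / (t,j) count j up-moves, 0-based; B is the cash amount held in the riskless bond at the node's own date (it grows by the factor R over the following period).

(0,0): Delta=0.2866 Bond=-33.2026
(1,0): Delta=0.0000 Bond=0.0000
(1,1): Delta=0.4389 Bond=-60.5118
V0=5.7744

Risk-neutral probability p* = (R−d)/(u−d) = (1.08−0.92)/(1.19−0.92) = 0.5926.
Terminal payoffs: V(2,0)=0.0000, V(2,1)=0.0000, V(2,2)=19.1796
Node (1,0) S=125.1200: V=(p*·0.0000+(1−p*)·0.0000)/1.08=0.0000; Δ=(0.0000−0.0000)/(148.8928−115.1104)=0.0000; B=V−Δ·S=0.0000
Node (1,1) S=161.8400: V=(p*·19.1796+(1−p*)·0.0000)/1.08=10.5238; Δ=(19.1796−0.0000)/(192.5896−148.8928)=0.4389; B=V−Δ·S=-60.5118
Node (0,0) S=136.0000: V=(p*·10.5238+(1−p*)·0.0000)/1.08=5.7744; Δ=(10.5238−0.0000)/(161.8400−125.1200)=0.2866; B=V−Δ·S=-33.2026
Check: Δ(0,0)·S0 + B(0,0) = 5.7744 = V0.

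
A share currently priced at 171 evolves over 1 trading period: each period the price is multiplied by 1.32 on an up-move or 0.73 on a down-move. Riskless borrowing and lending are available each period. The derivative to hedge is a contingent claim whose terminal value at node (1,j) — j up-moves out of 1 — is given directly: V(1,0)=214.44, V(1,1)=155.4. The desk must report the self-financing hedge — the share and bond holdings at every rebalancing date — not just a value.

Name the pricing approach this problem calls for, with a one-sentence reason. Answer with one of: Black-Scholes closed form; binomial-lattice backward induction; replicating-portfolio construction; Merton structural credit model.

framework: replicating-portfolio construction

Key observation: a price alone would not answer the question — the per-node share/bond construction on the spot-171, 1.32/0.73 tree is required, and only the replicating-portfolio method yields it.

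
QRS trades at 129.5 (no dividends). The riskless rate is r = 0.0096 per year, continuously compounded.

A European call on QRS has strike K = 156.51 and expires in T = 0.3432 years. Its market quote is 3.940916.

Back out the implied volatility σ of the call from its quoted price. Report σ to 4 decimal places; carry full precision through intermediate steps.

At σ = 0.3964 the Black–Scholes value reproduces the quote:
σ√T = 0.3964·√0.3432 = 0.232224
d₁ = (ln(S/K) + (r+σ²/2)T) / (σ√T) = (ln(129.5/156.51) + (0.0096+0.3964²/2)·0.3432) / 0.232224 = (-0.189439 + 0.030259) / 0.232224 = -0.685460
d₂ = d₁ − σ√T = -0.685460 − 0.232224 = -0.917684
e^{−rT} = 0.996711
N(d₁) = 0.246527,  N(d₂) = 0.179392
V = S·N(d₁) − K·e^{−rT}·N(d₂) = 31.925234 − 27.984318 = 3.940916 (equal to the quote); since ∂V/∂σ > 0 for all σ, the implied volatility is unique

sigma = 0.3964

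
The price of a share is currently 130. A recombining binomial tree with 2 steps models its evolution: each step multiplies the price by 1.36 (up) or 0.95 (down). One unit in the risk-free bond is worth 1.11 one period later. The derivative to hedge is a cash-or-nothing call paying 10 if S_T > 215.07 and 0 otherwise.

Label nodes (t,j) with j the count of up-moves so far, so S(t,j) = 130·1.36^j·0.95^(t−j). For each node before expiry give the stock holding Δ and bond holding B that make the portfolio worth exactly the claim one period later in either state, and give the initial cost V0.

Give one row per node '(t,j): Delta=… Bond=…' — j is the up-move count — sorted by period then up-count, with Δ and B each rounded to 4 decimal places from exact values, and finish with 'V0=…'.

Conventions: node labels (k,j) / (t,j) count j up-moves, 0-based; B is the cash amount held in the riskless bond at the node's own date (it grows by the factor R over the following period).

(0,0): Delta=0.0660 Bond=-7.3389
(1,0): Delta=0.0000 Bond=0.0000
(1,1): Delta=0.1380 Bond=-20.8745
V0=1.2360

Since d<R<u, set p* = (R−d)/(u−d) = 0.3902; price each node as the discounted p*-expectation of its children.
Expiry values: V(2,0)=0.0000, V(2,1)=0.0000, V(2,2)=10.0000
(1,0): S=123.5000. Δ = (V_up−V_dn)/(S_up−S_dn) = (0.0000−0.0000)/(167.9600−117.3250) = 0.0000. V = [p*·0.0000 + (1−p*)·0.0000]/1.11 = 0.0000. B = V − Δ·S = 0.0000.
(1,1): S=176.8000. Δ = (V_up−V_dn)/(S_up−S_dn) = (10.0000−0.0000)/(240.4480−167.9600) = 0.1380. V = [p*·10.0000 + (1−p*)·0.0000]/1.11 = 3.5157. B = V − Δ·S = -20.8745.
(0,0): S=130.0000. Δ = (V_up−V_dn)/(S_up−S_dn) = (3.5157−0.0000)/(176.8000−123.5000) = 0.0660. V = [p*·3.5157 + (1−p*)·0.0000]/1.11 = 1.2360. B = V − Δ·S = -7.3389.
Check: Δ(0,0)·S0 + B(0,0) = 1.2360 = V0.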